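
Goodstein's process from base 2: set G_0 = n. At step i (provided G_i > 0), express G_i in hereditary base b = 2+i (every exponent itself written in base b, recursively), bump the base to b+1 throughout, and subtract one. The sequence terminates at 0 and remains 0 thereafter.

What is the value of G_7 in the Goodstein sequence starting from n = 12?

3486784574

base 2: 12 = 2^(2 + 1) + 2^2; at 3: 3^(3 + 1) + 3^3 = 108; next = 107
base 3: 107 = 3^(3 + 1) + 2·3^2 + 2·3 + 2; at 4: 4^(4 + 1) + 2·4^2 + 2·4 + 2 = 1066; next = 1065
base 4: 1065 = 4^(4 + 1) + 2·4^2 + 2·4 + 1; at 5: 5^(5 + 1) + 2·5^2 + 2·5 + 1 = 15686; next = 15685
base 5: 15685 = 5^(5 + 1) + 2·5^2 + 2·5; at 6: 6^(6 + 1) + 2·6^2 + 2·6 = 280020; next = 280019
base 6: 280019 = 6^(6 + 1) + 2·6^2 + 6 + 5; at 7: 7^(7 + 1) + 2·7^2 + 7 + 5 = 5764911; next = 5764910
base 7: 5764910 = 7^(7 + 1) + 2·7^2 + 7 + 4; at 8: 8^(8 + 1) + 2·8^2 + 8 + 4 = 134217868; next = 134217867
base 8: 134217867 = 8^(8 + 1) + 2·8^2 + 8 + 3; at 9: 9^(9 + 1) + 2·9^2 + 9 + 3 = 3486784575; next = 3486784574
base 9: 3486784574 = 9^(9 + 1) + 2·9^2 + 9 + 2; at 10: 10^(10 + 1) + 2·10^2 + 10 + 2 = 100000000212; next = 100000000211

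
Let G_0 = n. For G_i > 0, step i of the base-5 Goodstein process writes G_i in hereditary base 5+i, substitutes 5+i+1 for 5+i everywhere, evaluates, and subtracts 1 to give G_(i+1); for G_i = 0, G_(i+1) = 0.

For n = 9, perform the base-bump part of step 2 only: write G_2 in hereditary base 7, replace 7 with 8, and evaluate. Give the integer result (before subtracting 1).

base 5: 9 = 5 + 4; at 6: 6 + 4 = 10; next = 9
base 6: 9 = 6 + 3; at 7: 7 + 3 = 10; next = 9
base 7: 9 = 7 + 2; at 8: 8 + 2 = 10; next = 9

10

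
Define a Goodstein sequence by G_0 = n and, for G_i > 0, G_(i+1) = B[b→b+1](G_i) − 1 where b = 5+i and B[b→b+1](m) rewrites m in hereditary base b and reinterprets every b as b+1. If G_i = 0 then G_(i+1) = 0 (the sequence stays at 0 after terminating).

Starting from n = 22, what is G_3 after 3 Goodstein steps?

31

G_0=22  [base 5] 4·5 + 2  →[5↦6]→  4·6 + 2 = 26  −1 ⇒ G_1=25
G_1=25  [base 6] 4·6 + 1  →[6↦7]→  4·7 + 1 = 29  −1 ⇒ G_2=28
G_2=28  [base 7] 4·7  →[7↦8]→  4·8 = 32  −1 ⇒ G_3=31
G_3=31  [base 8] 3·8 + 7  →[8↦9]→  3·9 + 7 = 34  −1 ⇒ G_4=33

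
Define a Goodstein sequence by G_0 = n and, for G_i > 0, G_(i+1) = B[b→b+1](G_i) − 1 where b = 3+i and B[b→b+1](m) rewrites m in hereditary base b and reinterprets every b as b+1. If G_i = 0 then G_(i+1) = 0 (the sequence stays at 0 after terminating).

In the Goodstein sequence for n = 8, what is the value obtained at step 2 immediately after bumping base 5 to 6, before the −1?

12

(0) 8|_3 = 2·3 + 2 ↦ 2·4 + 2|_4 = 10 ⇒ 9
(1) 9|_4 = 2·4 + 1 ↦ 2·5 + 1|_5 = 11 ⇒ 10
(2) 10|_5 = 2·5 ↦ 2·6|_6 = 12 ⇒ 11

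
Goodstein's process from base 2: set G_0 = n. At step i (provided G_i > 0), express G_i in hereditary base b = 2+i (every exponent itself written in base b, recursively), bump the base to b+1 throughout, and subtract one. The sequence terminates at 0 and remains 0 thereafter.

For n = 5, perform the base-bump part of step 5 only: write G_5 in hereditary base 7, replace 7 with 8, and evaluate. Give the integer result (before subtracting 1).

base 2: 5 = 2^2 + 1; at 3: 3^3 + 1 = 28; next = 27
base 3: 27 = 3^3; at 4: 4^4 = 256; next = 255
base 4: 255 = 3·4^3 + 3·4^2 + 3·4 + 3; at 5: 3·5^3 + 3·5^2 + 3·5 + 3 = 468; next = 467
base 5: 467 = 3·5^3 + 3·5^2 + 3·5 + 2; at 6: 3·6^3 + 3·6^2 + 3·6 + 2 = 776; next = 775
base 6: 775 = 3·6^3 + 3·6^2 + 3·6 + 1; at 7: 3·7^3 + 3·7^2 + 3·7 + 1 = 1198; next = 1197
base 7: 1197 = 3·7^3 + 3·7^2 + 3·7; at 8: 3·8^3 + 3·8^2 + 3·8 = 1752; next = 1751

1752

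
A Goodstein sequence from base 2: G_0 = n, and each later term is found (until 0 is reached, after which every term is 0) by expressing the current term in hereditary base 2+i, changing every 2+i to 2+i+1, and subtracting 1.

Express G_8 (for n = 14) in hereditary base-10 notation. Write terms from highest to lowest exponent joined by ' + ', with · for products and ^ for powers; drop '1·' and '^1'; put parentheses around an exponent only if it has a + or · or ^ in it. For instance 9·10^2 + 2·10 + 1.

10^(10 + 1) + 5·10^5 + 5·10^4 + 5·10^3 + 5·10^2 + 5·10 + 1

14 —HB2→ 2^(2 + 1) + 2^2 + 2 —bump→ 3^(3 + 1) + 3^3 + 3 = 111 —(−1)→ 110
110 —HB3→ 3^(3 + 1) + 3^3 + 2 —bump→ 4^(4 + 1) + 4^4 + 2 = 1282 —(−1)→ 1281
1281 —HB4→ 4^(4 + 1) + 4^4 + 1 —bump→ 5^(5 + 1) + 5^5 + 1 = 18751 —(−1)→ 18750
18750 —HB5→ 5^(5 + 1) + 5^5 —bump→ 6^(6 + 1) + 6^6 = 326592 —(−1)→ 326591
326591 —HB6→ 6^(6 + 1) + 5·6^5 + 5·6^4 + 5·6^3 + 5·6^2 + 5·6 + 5 —bump→ 7^(7 + 1) + 5·7^5 + 5·7^4 + 5·7^3 + 5·7^2 + 5·7 + 5 = 5862841 —(−1)→ 5862840
5862840 —HB7→ 7^(7 + 1) + 5·7^5 + 5·7^4 + 5·7^3 + 5·7^2 + 5·7 + 4 —bump→ 8^(8 + 1) + 5·8^5 + 5·8^4 + 5·8^3 + 5·8^2 + 5·8 + 4 = 134404972 —(−1)→ 134404971
134404971 —HB8→ 8^(8 + 1) + 5·8^5 + 5·8^4 + 5·8^3 + 5·8^2 + 5·8 + 3 —bump→ 9^(9 + 1) + 5·9^5 + 5·9^4 + 5·9^3 + 5·9^2 + 5·9 + 3 = 3487116549 —(−1)→ 3487116548
3487116548 —HB9→ 9^(9 + 1) + 5·9^5 + 5·9^4 + 5·9^3 + 5·9^2 + 5·9 + 2 —bump→ 10^(10 + 1) + 5·10^5 + 5·10^4 + 5·10^3 + 5·10^2 + 5·10 + 2 = 100000555552 —(−1)→ 100000555551
100000555551 —HB10→ 10^(10 + 1) + 5·10^5 + 5·10^4 + 5·10^3 + 5·10^2 + 5·10 + 1 —bump→ 11^(11 + 1) + 5·11^5 + 5·11^4 + 5·11^3 + 5·11^2 + 5·11 + 1 = 3138429262497 —(−1)→ 3138429262496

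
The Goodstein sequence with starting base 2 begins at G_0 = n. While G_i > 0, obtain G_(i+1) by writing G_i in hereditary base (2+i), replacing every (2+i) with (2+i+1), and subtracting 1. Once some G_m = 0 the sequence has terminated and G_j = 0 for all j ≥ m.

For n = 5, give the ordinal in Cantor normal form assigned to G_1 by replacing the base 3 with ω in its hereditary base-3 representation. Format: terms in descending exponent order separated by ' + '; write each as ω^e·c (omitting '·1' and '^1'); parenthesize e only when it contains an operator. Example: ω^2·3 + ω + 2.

ω^ω

G_0 = 5. HB_2(5) = 2^2 + 1. Bump = 28. G_1 = 27.
G_1 = 27. HB_3(27) = 3^3. Bump = 256. G_2 = 255.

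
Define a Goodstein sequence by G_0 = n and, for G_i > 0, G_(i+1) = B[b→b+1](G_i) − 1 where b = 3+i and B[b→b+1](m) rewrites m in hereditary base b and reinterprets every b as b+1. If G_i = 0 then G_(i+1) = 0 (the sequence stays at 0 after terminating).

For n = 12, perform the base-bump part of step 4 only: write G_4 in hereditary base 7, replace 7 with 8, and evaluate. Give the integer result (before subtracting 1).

64

base 3: 12 = 3^2 + 3; at 4: 4^2 + 4 = 20; next = 19
base 4: 19 = 4^2 + 3; at 5: 5^2 + 3 = 28; next = 27
base 5: 27 = 5^2 + 2; at 6: 6^2 + 2 = 38; next = 37
base 6: 37 = 6^2 + 1; at 7: 7^2 + 1 = 50; next = 49
base 7: 49 = 7^2; at 8: 8^2 = 64; next = 63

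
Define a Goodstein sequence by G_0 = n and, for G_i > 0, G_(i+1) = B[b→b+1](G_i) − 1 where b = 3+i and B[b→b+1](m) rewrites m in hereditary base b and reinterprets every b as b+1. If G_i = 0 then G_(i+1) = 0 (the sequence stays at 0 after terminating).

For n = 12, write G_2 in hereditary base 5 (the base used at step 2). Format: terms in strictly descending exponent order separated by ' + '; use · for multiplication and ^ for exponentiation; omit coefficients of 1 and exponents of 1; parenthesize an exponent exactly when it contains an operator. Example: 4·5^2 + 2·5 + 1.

base 3: 12 = 3^2 + 3; at 4: 4^2 + 4 = 20; next = 19
base 4: 19 = 4^2 + 3; at 5: 5^2 + 3 = 28; next = 27
base 5: 27 = 5^2 + 2; at 6: 6^2 + 2 = 38; next = 37

5^2 + 2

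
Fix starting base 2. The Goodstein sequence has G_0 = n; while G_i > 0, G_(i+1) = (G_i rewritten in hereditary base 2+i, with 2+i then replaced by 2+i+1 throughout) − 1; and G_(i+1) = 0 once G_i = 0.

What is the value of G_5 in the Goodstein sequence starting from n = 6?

98039

6 —HB2→ 2^2 + 2 —bump→ 3^3 + 3 = 30 —(−1)→ 29
29 —HB3→ 3^3 + 2 —bump→ 4^4 + 2 = 258 —(−1)→ 257
257 —HB4→ 4^4 + 1 —bump→ 5^5 + 1 = 3126 —(−1)→ 3125
3125 —HB5→ 5^5 —bump→ 6^6 = 46656 —(−1)→ 46655
46655 —HB6→ 5·6^5 + 5·6^4 + 5·6^3 + 5·6^2 + 5·6 + 5 —bump→ 5·7^5 + 5·7^4 + 5·7^3 + 5·7^2 + 5·7 + 5 = 98040 —(−1)→ 98039
98039 —HB7→ 5·7^5 + 5·7^4 + 5·7^3 + 5·7^2 + 5·7 + 4 —bump→ 5·8^5 + 5·8^4 + 5·8^3 + 5·8^2 + 5·8 + 4 = 187244 —(−1)→ 187243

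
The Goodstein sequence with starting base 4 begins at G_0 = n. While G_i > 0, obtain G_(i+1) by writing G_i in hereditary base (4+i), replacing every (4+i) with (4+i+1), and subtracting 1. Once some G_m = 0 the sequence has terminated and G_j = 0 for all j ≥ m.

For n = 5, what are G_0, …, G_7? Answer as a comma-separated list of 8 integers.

G_0 = 5. HB_4(5) = 4 + 1. Bump = 6. G_1 = 5.
G_1 = 5. HB_5(5) = 5. Bump = 6. G_2 = 5.
G_2 = 5. HB_6(5) = 5. Bump = 5. G_3 = 4.
G_3 = 4. HB_7(4) = 4. Bump = 4. G_4 = 3.
G_4 = 3. HB_8(3) = 3. Bump = 3. G_5 = 2.
G_5 = 2. HB_9(2) = 2. Bump = 2. G_6 = 1.
G_6 = 1. HB_10(1) = 1. Bump = 1. G_7 = 0.

5, 5, 5, 4, 3, 2, 1, 0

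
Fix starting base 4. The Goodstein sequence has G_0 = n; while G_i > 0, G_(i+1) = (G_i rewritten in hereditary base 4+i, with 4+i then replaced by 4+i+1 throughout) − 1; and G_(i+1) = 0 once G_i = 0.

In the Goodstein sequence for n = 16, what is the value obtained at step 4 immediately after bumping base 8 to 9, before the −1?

37

i=0: 16 = 4^2 (b=4); 4→5: 5^2 = 25; 25−1 = 24
i=1: 24 = 4·5 + 4 (b=5); 5→6: 4·6 + 4 = 28; 28−1 = 27
i=2: 27 = 4·6 + 3 (b=6); 6→7: 4·7 + 3 = 31; 31−1 = 30
i=3: 30 = 4·7 + 2 (b=7); 7→8: 4·8 + 2 = 34; 34−1 = 33
i=4: 33 = 4·8 + 1 (b=8); 8→9: 4·9 + 1 = 37; 37−1 = 36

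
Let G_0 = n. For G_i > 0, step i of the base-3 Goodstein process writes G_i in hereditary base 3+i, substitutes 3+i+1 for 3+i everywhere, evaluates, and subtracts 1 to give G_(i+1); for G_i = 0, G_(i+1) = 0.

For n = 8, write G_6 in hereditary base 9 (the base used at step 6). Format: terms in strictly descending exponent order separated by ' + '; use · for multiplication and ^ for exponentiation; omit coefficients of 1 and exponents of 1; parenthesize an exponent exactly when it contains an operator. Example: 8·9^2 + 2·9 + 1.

9 + 2

G_0 = 8. HB_3(8) = 2·3 + 2. Bump = 10. G_1 = 9.
G_1 = 9. HB_4(9) = 2·4 + 1. Bump = 11. G_2 = 10.
G_2 = 10. HB_5(10) = 2·5. Bump = 12. G_3 = 11.
G_3 = 11. HB_6(11) = 6 + 5. Bump = 12. G_4 = 11.
G_4 = 11. HB_7(11) = 7 + 4. Bump = 12. G_5 = 11.
G_5 = 11. HB_8(11) = 8 + 3. Bump = 12. G_6 = 11.
G_6 = 11. HB_9(11) = 9 + 2. Bump = 12. G_7 = 11.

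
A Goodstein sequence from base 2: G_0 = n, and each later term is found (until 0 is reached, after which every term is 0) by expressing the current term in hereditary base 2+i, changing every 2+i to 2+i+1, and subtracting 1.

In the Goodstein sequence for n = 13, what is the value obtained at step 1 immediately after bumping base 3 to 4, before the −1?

1280

(0) 13|_2 = 2^(2 + 1) + 2^2 + 1 ↦ 3^(3 + 1) + 3^3 + 1|_3 = 109 ⇒ 108
(1) 108|_3 = 3^(3 + 1) + 3^3 ↦ 4^(4 + 1) + 4^4|_4 = 1280 ⇒ 1279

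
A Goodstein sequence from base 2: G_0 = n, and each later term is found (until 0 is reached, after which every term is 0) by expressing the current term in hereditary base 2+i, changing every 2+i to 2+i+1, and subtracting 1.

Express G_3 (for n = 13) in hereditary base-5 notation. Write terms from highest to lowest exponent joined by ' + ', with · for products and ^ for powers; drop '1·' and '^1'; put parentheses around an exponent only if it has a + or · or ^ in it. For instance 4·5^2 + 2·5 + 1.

G_0=13  [base 2] 2^(2 + 1) + 2^2 + 1  →[2↦3]→  3^(3 + 1) + 3^3 + 1 = 109  −1 ⇒ G_1=108
G_1=108  [base 3] 3^(3 + 1) + 3^3  →[3↦4]→  4^(4 + 1) + 4^4 = 1280  −1 ⇒ G_2=1279
G_2=1279  [base 4] 4^(4 + 1) + 3·4^3 + 3·4^2 + 3·4 + 3  →[4↦5]→  5^(5 + 1) + 3·5^3 + 3·5^2 + 3·5 + 3 = 16093  −1 ⇒ G_3=16092
G_3=16092  [base 5] 5^(5 + 1) + 3·5^3 + 3·5^2 + 3·5 + 2  →[5↦6]→  6^(6 + 1) + 3·6^3 + 3·6^2 + 3·6 + 2 = 280712  −1 ⇒ G_4=280711

5^(5 + 1) + 3·5^3 + 3·5^2 + 3·5 + 2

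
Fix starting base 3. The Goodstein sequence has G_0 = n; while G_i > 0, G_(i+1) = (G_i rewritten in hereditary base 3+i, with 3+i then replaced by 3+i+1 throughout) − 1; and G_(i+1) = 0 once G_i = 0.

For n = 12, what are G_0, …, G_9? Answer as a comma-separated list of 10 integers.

[0] 12 ≡ 3^2 + 3 (base 3). Lift 4: 20. −1: 19.
[1] 19 ≡ 4^2 + 3 (base 4). Lift 5: 28. −1: 27.
[2] 27 ≡ 5^2 + 2 (base 5). Lift 6: 38. −1: 37.
[3] 37 ≡ 6^2 + 1 (base 6). Lift 7: 50. −1: 49.
[4] 49 ≡ 7^2 (base 7). Lift 8: 64. −1: 63.
[5] 63 ≡ 7·8 + 7 (base 8). Lift 9: 70. −1: 69.
[6] 69 ≡ 7·9 + 6 (base 9). Lift 10: 76. −1: 75.
[7] 75 ≡ 7·10 + 5 (base 10). Lift 11: 82. −1: 81.
[8] 81 ≡ 7·11 + 4 (base 11). Lift 12: 88. −1: 87.

12, 19, 27, 37, 49, 63, 69, 75, 81, 87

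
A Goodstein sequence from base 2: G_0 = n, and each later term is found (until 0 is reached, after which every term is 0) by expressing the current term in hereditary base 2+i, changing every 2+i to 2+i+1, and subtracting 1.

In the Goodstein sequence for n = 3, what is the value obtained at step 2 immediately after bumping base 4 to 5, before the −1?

[0] 3 ≡ 2 + 1 (base 2). Lift 3: 4. −1: 3.
[1] 3 ≡ 3 (base 3). Lift 4: 4. −1: 3.
[2] 3 ≡ 3 (base 4). Lift 5: 3. −1: 2.

3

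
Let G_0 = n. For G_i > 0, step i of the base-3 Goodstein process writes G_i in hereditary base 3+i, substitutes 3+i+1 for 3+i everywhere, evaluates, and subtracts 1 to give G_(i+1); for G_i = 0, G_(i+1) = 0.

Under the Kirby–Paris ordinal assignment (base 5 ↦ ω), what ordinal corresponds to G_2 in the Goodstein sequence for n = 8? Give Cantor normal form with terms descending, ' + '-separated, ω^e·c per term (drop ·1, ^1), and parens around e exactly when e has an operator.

[0] 8 ≡ 2·3 + 2 (base 3). Lift 4: 10. −1: 9.
[1] 9 ≡ 2·4 + 1 (base 4). Lift 5: 11. −1: 10.
[2] 10 ≡ 2·5 (base 5). Lift 6: 12. −1: 11.

ω·2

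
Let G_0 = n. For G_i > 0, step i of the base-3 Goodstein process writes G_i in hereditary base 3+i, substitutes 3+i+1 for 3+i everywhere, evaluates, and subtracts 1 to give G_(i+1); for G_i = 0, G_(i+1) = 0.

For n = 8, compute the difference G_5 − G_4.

0

G_0=8  [base 3] 2·3 + 2  →[3↦4]→  2·4 + 2 = 10  −1 ⇒ G_1=9
G_1=9  [base 4] 2·4 + 1  →[4↦5]→  2·5 + 1 = 11  −1 ⇒ G_2=10
G_2=10  [base 5] 2·5  →[5↦6]→  2·6 = 12  −1 ⇒ G_3=11
G_3=11  [base 6] 6 + 5  →[6↦7]→  7 + 5 = 12  −1 ⇒ G_4=11
G_4=11  [base 7] 7 + 4  →[7↦8]→  8 + 4 = 12  −1 ⇒ G_5=11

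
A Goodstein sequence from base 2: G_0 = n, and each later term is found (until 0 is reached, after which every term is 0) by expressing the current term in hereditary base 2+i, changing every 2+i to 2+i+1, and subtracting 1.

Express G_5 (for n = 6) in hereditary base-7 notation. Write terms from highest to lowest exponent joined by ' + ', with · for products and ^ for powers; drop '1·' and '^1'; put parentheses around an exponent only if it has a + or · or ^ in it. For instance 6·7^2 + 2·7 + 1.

5·7^5 + 5·7^4 + 5·7^3 + 5·7^2 + 5·7 + 4

i=0: 6 = 2^2 + 2 (b=2); 2→3: 3^3 + 3 = 30; 30−1 = 29
i=1: 29 = 3^3 + 2 (b=3); 3→4: 4^4 + 2 = 258; 258−1 = 257
i=2: 257 = 4^4 + 1 (b=4); 4→5: 5^5 + 1 = 3126; 3126−1 = 3125
i=3: 3125 = 5^5 (b=5); 5→6: 6^6 = 46656; 46656−1 = 46655
i=4: 46655 = 5·6^5 + 5·6^4 + 5·6^3 + 5·6^2 + 5·6 + 5 (b=6); 6→7: 5·7^5 + 5·7^4 + 5·7^3 + 5·7^2 + 5·7 + 5 = 98040; 98040−1 = 98039
i=5: 98039 = 5·7^5 + 5·7^4 + 5·7^3 + 5·7^2 + 5·7 + 4 (b=7); 7→8: 5·8^5 + 5·8^4 + 5·8^3 + 5·8^2 + 5·8 + 4 = 187244; 187244−1 = 187243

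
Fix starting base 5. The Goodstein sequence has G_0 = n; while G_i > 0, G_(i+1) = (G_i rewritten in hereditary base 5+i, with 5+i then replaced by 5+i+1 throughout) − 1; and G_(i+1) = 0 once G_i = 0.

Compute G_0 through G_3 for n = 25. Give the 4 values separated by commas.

base 5: 25 = 5^2; at 6: 6^2 = 36; next = 35
base 6: 35 = 5·6 + 5; at 7: 5·7 + 5 = 40; next = 39
base 7: 39 = 5·7 + 4; at 8: 5·8 + 4 = 44; next = 43

25, 35, 39, 43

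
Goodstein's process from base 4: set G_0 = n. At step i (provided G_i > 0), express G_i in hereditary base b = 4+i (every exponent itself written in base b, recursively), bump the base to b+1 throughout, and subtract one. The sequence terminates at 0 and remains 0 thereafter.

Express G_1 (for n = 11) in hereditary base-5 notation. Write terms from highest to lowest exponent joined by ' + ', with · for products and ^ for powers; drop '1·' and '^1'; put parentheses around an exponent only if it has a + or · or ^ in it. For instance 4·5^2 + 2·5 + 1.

11 —HB4→ 2·4 + 3 —bump→ 2·5 + 3 = 13 —(−1)→ 12
12 —HB5→ 2·5 + 2 —bump→ 2·6 + 2 = 14 —(−1)→ 13

2·5 + 2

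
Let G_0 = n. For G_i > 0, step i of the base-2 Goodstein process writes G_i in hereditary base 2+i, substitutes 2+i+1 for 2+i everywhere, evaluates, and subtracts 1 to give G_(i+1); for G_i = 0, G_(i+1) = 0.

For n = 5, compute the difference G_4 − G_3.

G_0=5  [base 2] 2^2 + 1  →[2↦3]→  3^3 + 1 = 28  −1 ⇒ G_1=27
G_1=27  [base 3] 3^3  →[3↦4]→  4^4 = 256  −1 ⇒ G_2=255
G_2=255  [base 4] 3·4^3 + 3·4^2 + 3·4 + 3  →[4↦5]→  3·5^3 + 3·5^2 + 3·5 + 3 = 468  −1 ⇒ G_3=467
G_3=467  [base 5] 3·5^3 + 3·5^2 + 3·5 + 2  →[5↦6]→  3·6^3 + 3·6^2 + 3·6 + 2 = 776  −1 ⇒ G_4=775

308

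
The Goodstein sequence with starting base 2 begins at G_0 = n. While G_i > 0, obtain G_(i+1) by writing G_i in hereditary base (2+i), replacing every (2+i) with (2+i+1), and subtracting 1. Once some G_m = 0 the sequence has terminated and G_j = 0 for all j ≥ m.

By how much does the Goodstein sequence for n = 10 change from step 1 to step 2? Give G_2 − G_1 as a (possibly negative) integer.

942

G_0 = 10. HB_2(10) = 2^(2 + 1) + 2. Bump = 84. G_1 = 83.
G_1 = 83. HB_3(83) = 3^(3 + 1) + 2. Bump = 1026. G_2 = 1025.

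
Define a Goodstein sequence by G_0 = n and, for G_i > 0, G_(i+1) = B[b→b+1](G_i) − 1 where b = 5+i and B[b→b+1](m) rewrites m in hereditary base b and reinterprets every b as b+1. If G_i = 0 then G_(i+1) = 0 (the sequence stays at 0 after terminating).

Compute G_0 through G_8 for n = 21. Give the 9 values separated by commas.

21, 24, 27, 29, 31, 33, 35, 37, 39

G_0=21  [base 5] 4·5 + 1  →[5↦6]→  4·6 + 1 = 25  −1 ⇒ G_1=24
G_1=24  [base 6] 4·6  →[6↦7]→  4·7 = 28  −1 ⇒ G_2=27
G_2=27  [base 7] 3·7 + 6  →[7↦8]→  3·8 + 6 = 30  −1 ⇒ G_3=29
G_3=29  [base 8] 3·8 + 5  →[8↦9]→  3·9 + 5 = 32  −1 ⇒ G_4=31
G_4=31  [base 9] 3·9 + 4  →[9↦10]→  3·10 + 4 = 34  −1 ⇒ G_5=33
G_5=33  [base 10] 3·10 + 3  →[10↦11]→  3·11 + 3 = 36  −1 ⇒ G_6=35
G_6=35  [base 11] 3·11 + 2  →[11↦12]→  3·12 + 2 = 38  −1 ⇒ G_7=37
G_7=37  [base 12] 3·12 + 1  →[12↦13]→  3·13 + 1 = 40  −1 ⇒ G_8=39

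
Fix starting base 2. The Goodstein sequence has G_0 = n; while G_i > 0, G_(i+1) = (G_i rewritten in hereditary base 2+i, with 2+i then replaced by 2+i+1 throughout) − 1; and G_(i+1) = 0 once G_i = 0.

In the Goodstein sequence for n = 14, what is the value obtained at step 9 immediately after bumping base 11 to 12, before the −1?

base 2: 14 = 2^(2 + 1) + 2^2 + 2; at 3: 3^(3 + 1) + 3^3 + 3 = 111; next = 110
base 3: 110 = 3^(3 + 1) + 3^3 + 2; at 4: 4^(4 + 1) + 4^4 + 2 = 1282; next = 1281
base 4: 1281 = 4^(4 + 1) + 4^4 + 1; at 5: 5^(5 + 1) + 5^5 + 1 = 18751; next = 18750
base 5: 18750 = 5^(5 + 1) + 5^5; at 6: 6^(6 + 1) + 6^6 = 326592; next = 326591
base 6: 326591 = 6^(6 + 1) + 5·6^5 + 5·6^4 + 5·6^3 + 5·6^2 + 5·6 + 5; at 7: 7^(7 + 1) + 5·7^5 + 5·7^4 + 5·7^3 + 5·7^2 + 5·7 + 5 = 5862841; next = 5862840
base 7: 5862840 = 7^(7 + 1) + 5·7^5 + 5·7^4 + 5·7^3 + 5·7^2 + 5·7 + 4; at 8: 8^(8 + 1) + 5·8^5 + 5·8^4 + 5·8^3 + 5·8^2 + 5·8 + 4 = 134404972; next = 134404971
base 8: 134404971 = 8^(8 + 1) + 5·8^5 + 5·8^4 + 5·8^3 + 5·8^2 + 5·8 + 3; at 9: 9^(9 + 1) + 5·9^5 + 5·9^4 + 5·9^3 + 5·9^2 + 5·9 + 3 = 3487116549; next = 3487116548
base 9: 3487116548 = 9^(9 + 1) + 5·9^5 + 5·9^4 + 5·9^3 + 5·9^2 + 5·9 + 2; at 10: 10^(10 + 1) + 5·10^5 + 5·10^4 + 5·10^3 + 5·10^2 + 5·10 + 2 = 100000555552; next = 100000555551
base 10: 100000555551 = 10^(10 + 1) + 5·10^5 + 5·10^4 + 5·10^3 + 5·10^2 + 5·10 + 1; at 11: 11^(11 + 1) + 5·11^5 + 5·11^4 + 5·11^3 + 5·11^2 + 5·11 + 1 = 3138429262497; next = 3138429262496

106993206736332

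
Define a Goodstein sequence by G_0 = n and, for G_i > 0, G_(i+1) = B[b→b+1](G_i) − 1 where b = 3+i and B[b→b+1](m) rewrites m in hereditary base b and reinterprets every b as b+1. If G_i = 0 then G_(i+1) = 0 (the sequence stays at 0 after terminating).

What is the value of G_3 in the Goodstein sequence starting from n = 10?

base 3: 10 = 3^2 + 1; at 4: 4^2 + 1 = 17; next = 16
base 4: 16 = 4^2; at 5: 5^2 = 25; next = 24
base 5: 24 = 4·5 + 4; at 6: 4·6 + 4 = 28; next = 27
base 6: 27 = 4·6 + 3; at 7: 4·7 + 3 = 31; next = 30

27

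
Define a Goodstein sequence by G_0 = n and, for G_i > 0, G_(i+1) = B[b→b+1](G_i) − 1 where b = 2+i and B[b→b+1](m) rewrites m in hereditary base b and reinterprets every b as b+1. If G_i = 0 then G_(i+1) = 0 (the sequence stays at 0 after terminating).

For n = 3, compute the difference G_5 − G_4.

-1

(0) 3|_2 = 2 + 1 ↦ 3 + 1|_3 = 4 ⇒ 3
(1) 3|_3 = 3 ↦ 4|_4 = 4 ⇒ 3
(2) 3|_4 = 3 ↦ 3|_5 = 3 ⇒ 2
(3) 2|_5 = 2 ↦ 2|_6 = 2 ⇒ 1
(4) 1|_6 = 1 ↦ 1|_7 = 1 ⇒ 0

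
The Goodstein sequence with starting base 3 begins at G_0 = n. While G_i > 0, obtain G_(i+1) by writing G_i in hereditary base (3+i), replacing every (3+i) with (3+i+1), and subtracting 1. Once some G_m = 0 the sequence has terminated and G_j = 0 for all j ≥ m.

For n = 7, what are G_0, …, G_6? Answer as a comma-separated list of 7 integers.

7, 8, 9, 9, 9, 9, 9

G_0=7  [base 3] 2·3 + 1  →[3↦4]→  2·4 + 1 = 9  −1 ⇒ G_1=8
G_1=8  [base 4] 2·4  →[4↦5]→  2·5 = 10  −1 ⇒ G_2=9
G_2=9  [base 5] 5 + 4  →[5↦6]→  6 + 4 = 10  −1 ⇒ G_3=9
G_3=9  [base 6] 6 + 3  →[6↦7]→  7 + 3 = 10  −1 ⇒ G_4=9
G_4=9  [base 7] 7 + 2  →[7↦8]→  8 + 2 = 10  −1 ⇒ G_5=9
G_5=9  [base 8] 8 + 1  →[8↦9]→  9 + 1 = 10  −1 ⇒ G_6=9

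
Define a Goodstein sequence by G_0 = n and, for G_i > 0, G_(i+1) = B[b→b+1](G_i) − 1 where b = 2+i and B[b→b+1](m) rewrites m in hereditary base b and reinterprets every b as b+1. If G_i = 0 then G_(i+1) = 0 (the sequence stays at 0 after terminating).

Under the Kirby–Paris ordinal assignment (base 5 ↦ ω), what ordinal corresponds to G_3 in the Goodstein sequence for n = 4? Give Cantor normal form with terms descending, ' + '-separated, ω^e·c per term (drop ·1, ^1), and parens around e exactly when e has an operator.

ω^2·2 + ω·2

base 2: 4 = 2^2; at 3: 3^3 = 27; next = 26
base 3: 26 = 2·3^2 + 2·3 + 2; at 4: 2·4^2 + 2·4 + 2 = 42; next = 41
base 4: 41 = 2·4^2 + 2·4 + 1; at 5: 2·5^2 + 2·5 + 1 = 61; next = 60
base 5: 60 = 2·5^2 + 2·5; at 6: 2·6^2 + 2·6 = 84; next = 83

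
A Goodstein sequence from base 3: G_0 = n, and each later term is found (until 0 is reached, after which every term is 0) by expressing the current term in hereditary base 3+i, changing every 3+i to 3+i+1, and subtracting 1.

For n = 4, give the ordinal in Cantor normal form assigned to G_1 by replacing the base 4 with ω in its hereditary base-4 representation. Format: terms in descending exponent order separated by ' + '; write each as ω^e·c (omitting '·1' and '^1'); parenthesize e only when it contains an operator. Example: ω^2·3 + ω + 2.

4 —HB3→ 3 + 1 —bump→ 4 + 1 = 5 —(−1)→ 4
4 —HB4→ 4 —bump→ 5 = 5 —(−1)→ 4

ω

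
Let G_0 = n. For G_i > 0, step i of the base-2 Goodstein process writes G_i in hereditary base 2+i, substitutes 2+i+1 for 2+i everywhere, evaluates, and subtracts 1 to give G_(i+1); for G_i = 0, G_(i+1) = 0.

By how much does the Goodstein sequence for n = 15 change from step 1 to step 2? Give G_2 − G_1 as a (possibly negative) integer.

G_0 = 15. HB_2(15) = 2^(2 + 1) + 2^2 + 2 + 1. Bump = 112. G_1 = 111.
G_1 = 111. HB_3(111) = 3^(3 + 1) + 3^3 + 3. Bump = 1284. G_2 = 1283.

1172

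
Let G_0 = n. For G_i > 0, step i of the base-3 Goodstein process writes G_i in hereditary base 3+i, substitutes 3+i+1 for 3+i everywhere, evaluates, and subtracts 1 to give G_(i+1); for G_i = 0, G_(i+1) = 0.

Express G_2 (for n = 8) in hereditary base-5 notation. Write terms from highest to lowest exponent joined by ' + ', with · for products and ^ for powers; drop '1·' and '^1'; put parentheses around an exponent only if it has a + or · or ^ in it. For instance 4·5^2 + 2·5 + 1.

base 3: 8 = 2·3 + 2; at 4: 2·4 + 2 = 10; next = 9
base 4: 9 = 2·4 + 1; at 5: 2·5 + 1 = 11; next = 10
base 5: 10 = 2·5; at 6: 2·6 = 12; next = 11

2·5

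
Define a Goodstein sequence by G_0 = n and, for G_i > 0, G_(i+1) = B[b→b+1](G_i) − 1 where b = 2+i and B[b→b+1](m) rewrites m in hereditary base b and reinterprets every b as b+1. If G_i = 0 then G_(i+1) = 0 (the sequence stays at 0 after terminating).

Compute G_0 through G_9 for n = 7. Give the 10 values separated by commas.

7, 30, 259, 3127, 46657, 823543, 16777215, 37665879, 77777775, 150051213

G_0=7  [base 2] 2^2 + 2 + 1  →[2↦3]→  3^3 + 3 + 1 = 31  −1 ⇒ G_1=30
G_1=30  [base 3] 3^3 + 3  →[3↦4]→  4^4 + 4 = 260  −1 ⇒ G_2=259
G_2=259  [base 4] 4^4 + 3  →[4↦5]→  5^5 + 3 = 3128  −1 ⇒ G_3=3127
G_3=3127  [base 5] 5^5 + 2  →[5↦6]→  6^6 + 2 = 46658  −1 ⇒ G_4=46657
G_4=46657  [base 6] 6^6 + 1  →[6↦7]→  7^7 + 1 = 823544  −1 ⇒ G_5=823543
G_5=823543  [base 7] 7^7  →[7↦8]→  8^8 = 16777216  −1 ⇒ G_6=16777215
G_6=16777215  [base 8] 7·8^7 + 7·8^6 + 7·8^5 + 7·8^4 + 7·8^3 + 7·8^2 + 7·8 + 7  →[8↦9]→  7·9^7 + 7·9^6 + 7·9^5 + 7·9^4 + 7·9^3 + 7·9^2 + 7·9 + 7 = 37665880  −1 ⇒ G_7=37665879
G_7=37665879  [base 9] 7·9^7 + 7·9^6 + 7·9^5 + 7·9^4 + 7·9^3 + 7·9^2 + 7·9 + 6  →[9↦10]→  7·10^7 + 7·10^6 + 7·10^5 + 7·10^4 + 7·10^3 + 7·10^2 + 7·10 + 6 = 77777776  −1 ⇒ G_8=77777775
G_8=77777775  [base 10] 7·10^7 + 7·10^6 + 7·10^5 + 7·10^4 + 7·10^3 + 7·10^2 + 7·10 + 5  →[10↦11]→  7·11^7 + 7·11^6 + 7·11^5 + 7·11^4 + 7·11^3 + 7·11^2 + 7·11 + 5 = 150051214  −1 ⇒ G_9=150051213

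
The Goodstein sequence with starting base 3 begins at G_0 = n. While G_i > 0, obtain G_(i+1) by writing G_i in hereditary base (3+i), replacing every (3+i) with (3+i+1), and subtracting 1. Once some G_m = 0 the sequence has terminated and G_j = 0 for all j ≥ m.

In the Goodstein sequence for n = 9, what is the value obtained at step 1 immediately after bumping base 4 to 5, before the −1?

9 —HB3→ 3^2 —bump→ 4^2 = 16 —(−1)→ 15
15 —HB4→ 3·4 + 3 —bump→ 3·5 + 3 = 18 —(−1)→ 17

18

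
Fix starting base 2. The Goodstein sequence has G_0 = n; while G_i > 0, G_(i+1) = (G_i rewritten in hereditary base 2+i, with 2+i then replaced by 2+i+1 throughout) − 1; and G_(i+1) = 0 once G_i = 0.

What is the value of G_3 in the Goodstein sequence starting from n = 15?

G_0=15  [base 2] 2^(2 + 1) + 2^2 + 2 + 1  →[2↦3]→  3^(3 + 1) + 3^3 + 3 + 1 = 112  −1 ⇒ G_1=111
G_1=111  [base 3] 3^(3 + 1) + 3^3 + 3  →[3↦4]→  4^(4 + 1) + 4^4 + 4 = 1284  −1 ⇒ G_2=1283
G_2=1283  [base 4] 4^(4 + 1) + 4^4 + 3  →[4↦5]→  5^(5 + 1) + 5^5 + 3 = 18753  −1 ⇒ G_3=18752
G_3=18752  [base 5] 5^(5 + 1) + 5^5 + 2  →[5↦6]→  6^(6 + 1) + 6^6 + 2 = 326594  −1 ⇒ G_4=326593

18752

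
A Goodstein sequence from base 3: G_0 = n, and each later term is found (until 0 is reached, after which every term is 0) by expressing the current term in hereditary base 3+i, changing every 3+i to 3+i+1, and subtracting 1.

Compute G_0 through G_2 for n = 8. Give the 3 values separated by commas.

8, 9, 10

i=0: 8 = 2·3 + 2 (b=3); 3→4: 2·4 + 2 = 10; 10−1 = 9
i=1: 9 = 2·4 + 1 (b=4); 4→5: 2·5 + 1 = 11; 11−1 = 10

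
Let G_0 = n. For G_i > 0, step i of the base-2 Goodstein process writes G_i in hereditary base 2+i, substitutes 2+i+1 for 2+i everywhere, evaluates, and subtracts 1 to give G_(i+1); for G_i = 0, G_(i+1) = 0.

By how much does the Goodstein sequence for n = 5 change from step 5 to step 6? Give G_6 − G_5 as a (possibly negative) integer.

G_0 = 5. HB_2(5) = 2^2 + 1. Bump = 28. G_1 = 27.
G_1 = 27. HB_3(27) = 3^3. Bump = 256. G_2 = 255.
G_2 = 255. HB_4(255) = 3·4^3 + 3·4^2 + 3·4 + 3. Bump = 468. G_3 = 467.
G_3 = 467. HB_5(467) = 3·5^3 + 3·5^2 + 3·5 + 2. Bump = 776. G_4 = 775.
G_4 = 775. HB_6(775) = 3·6^3 + 3·6^2 + 3·6 + 1. Bump = 1198. G_5 = 1197.
G_5 = 1197. HB_7(1197) = 3·7^3 + 3·7^2 + 3·7. Bump = 1752. G_6 = 1751.

554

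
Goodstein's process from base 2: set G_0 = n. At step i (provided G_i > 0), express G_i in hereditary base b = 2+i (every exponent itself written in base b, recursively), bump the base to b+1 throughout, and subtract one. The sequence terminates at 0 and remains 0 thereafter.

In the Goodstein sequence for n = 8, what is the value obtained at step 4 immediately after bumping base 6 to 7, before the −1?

1647196

G_0 = 8. HB_2(8) = 2^(2 + 1). Bump = 81. G_1 = 80.
G_1 = 80. HB_3(80) = 2·3^3 + 2·3^2 + 2·3 + 2. Bump = 554. G_2 = 553.
G_2 = 553. HB_4(553) = 2·4^4 + 2·4^2 + 2·4 + 1. Bump = 6311. G_3 = 6310.
G_3 = 6310. HB_5(6310) = 2·5^5 + 2·5^2 + 2·5. Bump = 93396. G_4 = 93395.
G_4 = 93395. HB_6(93395) = 2·6^6 + 2·6^2 + 6 + 5. Bump = 1647196. G_5 = 1647195.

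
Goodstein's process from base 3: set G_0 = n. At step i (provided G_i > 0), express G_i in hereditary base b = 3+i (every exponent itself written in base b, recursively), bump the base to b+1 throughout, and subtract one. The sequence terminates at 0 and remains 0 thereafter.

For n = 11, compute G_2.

25

i=0: 11 = 3^2 + 2 (b=3); 3→4: 4^2 + 2 = 18; 18−1 = 17
i=1: 17 = 4^2 + 1 (b=4); 4→5: 5^2 + 1 = 26; 26−1 = 25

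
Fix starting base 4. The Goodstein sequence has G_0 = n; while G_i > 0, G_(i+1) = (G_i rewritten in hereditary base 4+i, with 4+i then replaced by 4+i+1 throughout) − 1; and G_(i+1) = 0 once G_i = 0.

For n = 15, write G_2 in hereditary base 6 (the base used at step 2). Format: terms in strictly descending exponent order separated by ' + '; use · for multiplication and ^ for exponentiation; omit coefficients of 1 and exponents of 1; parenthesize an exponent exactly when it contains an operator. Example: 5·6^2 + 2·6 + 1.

3·6 + 1

step 0: 15 = 3·4 + 3; sub 5 for 4: 3·5 + 3; = 18; G_1 = 18−1 = 17
step 1: 17 = 3·5 + 2; sub 6 for 5: 3·6 + 2; = 20; G_2 = 20−1 = 19
step 2: 19 = 3·6 + 1; sub 7 for 6: 3·7 + 1; = 22; G_3 = 22−1 = 21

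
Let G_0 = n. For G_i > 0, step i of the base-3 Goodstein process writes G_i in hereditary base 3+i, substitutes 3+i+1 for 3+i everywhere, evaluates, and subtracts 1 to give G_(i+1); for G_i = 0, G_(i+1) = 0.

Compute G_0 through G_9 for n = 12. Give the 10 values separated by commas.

12, 19, 27, 37, 49, 63, 69, 75, 81, 87

i=0: 12 = 3^2 + 3 (b=3); 3→4: 4^2 + 4 = 20; 20−1 = 19
i=1: 19 = 4^2 + 3 (b=4); 4→5: 5^2 + 3 = 28; 28−1 = 27
i=2: 27 = 5^2 + 2 (b=5); 5→6: 6^2 + 2 = 38; 38−1 = 37
i=3: 37 = 6^2 + 1 (b=6); 6→7: 7^2 + 1 = 50; 50−1 = 49
i=4: 49 = 7^2 (b=7); 7→8: 8^2 = 64; 64−1 = 63
i=5: 63 = 7·8 + 7 (b=8); 8→9: 7·9 + 7 = 70; 70−1 = 69
i=6: 69 = 7·9 + 6 (b=9); 9→10: 7·10 + 6 = 76; 76−1 = 75
i=7: 75 = 7·10 + 5 (b=10); 10→11: 7·11 + 5 = 82; 82−1 = 81
i=8: 81 = 7·11 + 4 (b=11); 11→12: 7·12 + 4 = 88; 88−1 = 87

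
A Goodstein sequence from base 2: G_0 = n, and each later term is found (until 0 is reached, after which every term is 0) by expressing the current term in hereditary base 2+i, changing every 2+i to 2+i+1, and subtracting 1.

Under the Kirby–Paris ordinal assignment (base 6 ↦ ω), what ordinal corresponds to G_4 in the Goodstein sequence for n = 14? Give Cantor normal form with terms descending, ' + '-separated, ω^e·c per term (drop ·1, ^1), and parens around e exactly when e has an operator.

ω^(ω + 1) + ω^5·5 + ω^4·5 + ω^3·5 + ω^2·5 + ω·5 + 5

base 2: 14 = 2^(2 + 1) + 2^2 + 2; at 3: 3^(3 + 1) + 3^3 + 3 = 111; next = 110
base 3: 110 = 3^(3 + 1) + 3^3 + 2; at 4: 4^(4 + 1) + 4^4 + 2 = 1282; next = 1281
base 4: 1281 = 4^(4 + 1) + 4^4 + 1; at 5: 5^(5 + 1) + 5^5 + 1 = 18751; next = 18750
base 5: 18750 = 5^(5 + 1) + 5^5; at 6: 6^(6 + 1) + 6^6 = 326592; next = 326591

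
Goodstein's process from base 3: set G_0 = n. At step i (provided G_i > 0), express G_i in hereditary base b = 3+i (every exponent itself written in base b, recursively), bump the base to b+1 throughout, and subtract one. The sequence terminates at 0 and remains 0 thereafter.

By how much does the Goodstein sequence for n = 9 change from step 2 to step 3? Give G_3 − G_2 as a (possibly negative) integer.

2

i=0: 9 = 3^2 (b=3); 3→4: 4^2 = 16; 16−1 = 15
i=1: 15 = 3·4 + 3 (b=4); 4→5: 3·5 + 3 = 18; 18−1 = 17
i=2: 17 = 3·5 + 2 (b=5); 5→6: 3·6 + 2 = 20; 20−1 = 19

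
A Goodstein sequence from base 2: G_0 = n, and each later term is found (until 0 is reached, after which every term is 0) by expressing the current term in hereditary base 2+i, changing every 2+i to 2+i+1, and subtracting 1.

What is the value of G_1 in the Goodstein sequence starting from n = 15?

111

G_0=15  [base 2] 2^(2 + 1) + 2^2 + 2 + 1  →[2↦3]→  3^(3 + 1) + 3^3 + 3 + 1 = 112  −1 ⇒ G_1=111
G_1=111  [base 3] 3^(3 + 1) + 3^3 + 3  →[3↦4]→  4^(4 + 1) + 4^4 + 4 = 1284  −1 ⇒ G_2=1283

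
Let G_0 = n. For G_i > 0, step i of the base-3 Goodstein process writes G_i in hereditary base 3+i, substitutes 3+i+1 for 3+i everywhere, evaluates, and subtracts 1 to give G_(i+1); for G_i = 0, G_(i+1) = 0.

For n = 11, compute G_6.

47

11 —HB3→ 3^2 + 2 —bump→ 4^2 + 2 = 18 —(−1)→ 17
17 —HB4→ 4^2 + 1 —bump→ 5^2 + 1 = 26 —(−1)→ 25
25 —HB5→ 5^2 —bump→ 6^2 = 36 —(−1)→ 35
35 —HB6→ 5·6 + 5 —bump→ 5·7 + 5 = 40 —(−1)→ 39
39 —HB7→ 5·7 + 4 —bump→ 5·8 + 4 = 44 —(−1)→ 43
43 —HB8→ 5·8 + 3 —bump→ 5·9 + 3 = 48 —(−1)→ 47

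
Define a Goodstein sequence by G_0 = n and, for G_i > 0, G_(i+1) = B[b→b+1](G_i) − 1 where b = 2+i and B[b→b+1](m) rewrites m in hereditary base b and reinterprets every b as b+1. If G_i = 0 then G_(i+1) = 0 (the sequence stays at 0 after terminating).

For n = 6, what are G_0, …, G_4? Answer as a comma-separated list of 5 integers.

6, 29, 257, 3125, 46655

[0] 6 ≡ 2^2 + 2 (base 2). Lift 3: 30. −1: 29.
[1] 29 ≡ 3^3 + 2 (base 3). Lift 4: 258. −1: 257.
[2] 257 ≡ 4^4 + 1 (base 4). Lift 5: 3126. −1: 3125.
[3] 3125 ≡ 5^5 (base 5). Lift 6: 46656. −1: 46655.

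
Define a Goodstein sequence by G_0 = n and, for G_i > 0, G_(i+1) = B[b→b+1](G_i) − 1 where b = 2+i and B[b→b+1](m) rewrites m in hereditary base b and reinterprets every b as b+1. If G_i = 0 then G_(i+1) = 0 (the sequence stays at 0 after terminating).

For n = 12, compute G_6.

134217867

step 0: 12 = 2^(2 + 1) + 2^2; sub 3 for 2: 3^(3 + 1) + 3^3; = 108; G_1 = 108−1 = 107
step 1: 107 = 3^(3 + 1) + 2·3^2 + 2·3 + 2; sub 4 for 3: 4^(4 + 1) + 2·4^2 + 2·4 + 2; = 1066; G_2 = 1066−1 = 1065
step 2: 1065 = 4^(4 + 1) + 2·4^2 + 2·4 + 1; sub 5 for 4: 5^(5 + 1) + 2·5^2 + 2·5 + 1; = 15686; G_3 = 15686−1 = 15685
step 3: 15685 = 5^(5 + 1) + 2·5^2 + 2·5; sub 6 for 5: 6^(6 + 1) + 2·6^2 + 2·6; = 280020; G_4 = 280020−1 = 280019
step 4: 280019 = 6^(6 + 1) + 2·6^2 + 6 + 5; sub 7 for 6: 7^(7 + 1) + 2·7^2 + 7 + 5; = 5764911; G_5 = 5764911−1 = 5764910
step 5: 5764910 = 7^(7 + 1) + 2·7^2 + 7 + 4; sub 8 for 7: 8^(8 + 1) + 2·8^2 + 8 + 4; = 134217868; G_6 = 134217868−1 = 134217867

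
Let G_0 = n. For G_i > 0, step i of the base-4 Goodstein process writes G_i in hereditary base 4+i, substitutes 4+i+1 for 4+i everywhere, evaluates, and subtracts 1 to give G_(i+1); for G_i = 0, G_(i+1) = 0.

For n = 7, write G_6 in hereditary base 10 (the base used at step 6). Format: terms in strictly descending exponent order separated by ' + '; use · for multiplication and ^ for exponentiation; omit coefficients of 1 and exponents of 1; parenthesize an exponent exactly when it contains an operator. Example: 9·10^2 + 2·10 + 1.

5

G_0=7  [base 4] 4 + 3  →[4↦5]→  5 + 3 = 8  −1 ⇒ G_1=7
G_1=7  [base 5] 5 + 2  →[5↦6]→  6 + 2 = 8  −1 ⇒ G_2=7
G_2=7  [base 6] 6 + 1  →[6↦7]→  7 + 1 = 8  −1 ⇒ G_3=7
G_3=7  [base 7] 7  →[7↦8]→  8 = 8  −1 ⇒ G_4=7
G_4=7  [base 8] 7  →[8↦9]→  7 = 7  −1 ⇒ G_5=6
G_5=6  [base 9] 6  →[9↦10]→  6 = 6  −1 ⇒ G_6=5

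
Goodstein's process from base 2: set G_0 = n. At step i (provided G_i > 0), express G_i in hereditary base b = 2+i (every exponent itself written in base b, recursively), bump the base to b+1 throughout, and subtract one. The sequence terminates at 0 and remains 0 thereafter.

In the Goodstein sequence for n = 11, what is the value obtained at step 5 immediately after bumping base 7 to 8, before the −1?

(0) 11|_2 = 2^(2 + 1) + 2 + 1 ↦ 3^(3 + 1) + 3 + 1|_3 = 85 ⇒ 84
(1) 84|_3 = 3^(3 + 1) + 3 ↦ 4^(4 + 1) + 4|_4 = 1028 ⇒ 1027
(2) 1027|_4 = 4^(4 + 1) + 3 ↦ 5^(5 + 1) + 3|_5 = 15628 ⇒ 15627
(3) 15627|_5 = 5^(5 + 1) + 2 ↦ 6^(6 + 1) + 2|_6 = 279938 ⇒ 279937
(4) 279937|_6 = 6^(6 + 1) + 1 ↦ 7^(7 + 1) + 1|_7 = 5764802 ⇒ 5764801
(5) 5764801|_7 = 7^(7 + 1) ↦ 8^(8 + 1)|_8 = 134217728 ⇒ 134217727

134217728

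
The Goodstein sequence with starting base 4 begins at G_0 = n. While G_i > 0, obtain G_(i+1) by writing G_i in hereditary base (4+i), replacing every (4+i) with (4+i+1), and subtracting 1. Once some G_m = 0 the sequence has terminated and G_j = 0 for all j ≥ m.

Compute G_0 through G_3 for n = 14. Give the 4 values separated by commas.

[0] 14 ≡ 3·4 + 2 (base 4). Lift 5: 17. −1: 16.
[1] 16 ≡ 3·5 + 1 (base 5). Lift 6: 19. −1: 18.
[2] 18 ≡ 3·6 (base 6). Lift 7: 21. −1: 20.

14, 16, 18, 20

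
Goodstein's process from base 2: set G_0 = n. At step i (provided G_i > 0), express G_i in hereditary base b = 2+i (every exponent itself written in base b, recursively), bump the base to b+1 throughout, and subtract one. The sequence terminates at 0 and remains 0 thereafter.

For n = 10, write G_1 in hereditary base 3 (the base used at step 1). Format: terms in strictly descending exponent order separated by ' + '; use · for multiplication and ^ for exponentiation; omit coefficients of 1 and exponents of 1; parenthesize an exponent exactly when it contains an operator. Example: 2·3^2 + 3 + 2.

i=0: 10 = 2^(2 + 1) + 2 (b=2); 2→3: 3^(3 + 1) + 3 = 84; 84−1 = 83
i=1: 83 = 3^(3 + 1) + 2 (b=3); 3→4: 4^(4 + 1) + 2 = 1026; 1026−1 = 1025

3^(3 + 1) + 2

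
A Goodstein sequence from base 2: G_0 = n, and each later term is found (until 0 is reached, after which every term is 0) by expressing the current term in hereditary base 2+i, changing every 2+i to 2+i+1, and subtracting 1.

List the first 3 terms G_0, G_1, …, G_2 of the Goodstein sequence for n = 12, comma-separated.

12, 107, 1065

base 2: 12 = 2^(2 + 1) + 2^2; at 3: 3^(3 + 1) + 3^3 = 108; next = 107
base 3: 107 = 3^(3 + 1) + 2·3^2 + 2·3 + 2; at 4: 4^(4 + 1) + 2·4^2 + 2·4 + 2 = 1066; next = 1065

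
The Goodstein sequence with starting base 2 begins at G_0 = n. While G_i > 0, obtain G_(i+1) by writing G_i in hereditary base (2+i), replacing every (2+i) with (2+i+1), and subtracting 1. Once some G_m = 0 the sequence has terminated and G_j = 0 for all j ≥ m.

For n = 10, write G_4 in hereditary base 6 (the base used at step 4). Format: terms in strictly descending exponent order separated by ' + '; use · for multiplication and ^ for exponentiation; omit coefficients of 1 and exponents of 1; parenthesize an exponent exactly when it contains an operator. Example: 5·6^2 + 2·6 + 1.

10 —HB2→ 2^(2 + 1) + 2 —bump→ 3^(3 + 1) + 3 = 84 —(−1)→ 83
83 —HB3→ 3^(3 + 1) + 2 —bump→ 4^(4 + 1) + 2 = 1026 —(−1)→ 1025
1025 —HB4→ 4^(4 + 1) + 1 —bump→ 5^(5 + 1) + 1 = 15626 —(−1)→ 15625
15625 —HB5→ 5^(5 + 1) —bump→ 6^(6 + 1) = 279936 —(−1)→ 279935

5·6^6 + 5·6^5 + 5·6^4 + 5·6^3 + 5·6^2 + 5·6 + 5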